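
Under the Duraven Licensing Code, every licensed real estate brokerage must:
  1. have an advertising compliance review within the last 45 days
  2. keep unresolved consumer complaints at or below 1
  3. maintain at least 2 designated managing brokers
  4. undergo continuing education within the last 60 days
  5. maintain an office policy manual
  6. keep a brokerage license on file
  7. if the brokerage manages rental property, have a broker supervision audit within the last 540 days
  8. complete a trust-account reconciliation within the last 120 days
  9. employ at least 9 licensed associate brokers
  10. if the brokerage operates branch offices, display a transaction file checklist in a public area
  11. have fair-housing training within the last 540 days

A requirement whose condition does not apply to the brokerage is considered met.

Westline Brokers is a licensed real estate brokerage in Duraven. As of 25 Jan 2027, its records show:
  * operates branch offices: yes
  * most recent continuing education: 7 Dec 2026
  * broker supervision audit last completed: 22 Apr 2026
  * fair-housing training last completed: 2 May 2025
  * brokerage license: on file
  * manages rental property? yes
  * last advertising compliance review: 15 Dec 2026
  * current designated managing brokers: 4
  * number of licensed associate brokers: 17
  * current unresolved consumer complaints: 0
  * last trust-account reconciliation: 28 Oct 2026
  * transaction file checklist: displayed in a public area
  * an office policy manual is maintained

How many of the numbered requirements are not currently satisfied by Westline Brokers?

1. advertising compliance review 41 days ago vs limit 45 → met
2. unresolved consumer complaints 0 ≤ 1 → met
3. designated managing brokers 4 ≥ 2 → met
4. continuing education 49 days ago vs limit 60 → met
5. office policy manual present → met
6. brokerage license present → met
7. condition 'manages rental property' holds; broker supervision audit 278 days ago vs limit 540 → met
8. trust-account reconciliation 89 days ago vs limit 120 → met
9. licensed associate brokers 17 ≥ 9 → met
10. condition 'operates branch offices' holds; transaction file checklist present → met
11. fair-housing training 633 days ago vs limit 540 → not met
Not met: 1 of 11

1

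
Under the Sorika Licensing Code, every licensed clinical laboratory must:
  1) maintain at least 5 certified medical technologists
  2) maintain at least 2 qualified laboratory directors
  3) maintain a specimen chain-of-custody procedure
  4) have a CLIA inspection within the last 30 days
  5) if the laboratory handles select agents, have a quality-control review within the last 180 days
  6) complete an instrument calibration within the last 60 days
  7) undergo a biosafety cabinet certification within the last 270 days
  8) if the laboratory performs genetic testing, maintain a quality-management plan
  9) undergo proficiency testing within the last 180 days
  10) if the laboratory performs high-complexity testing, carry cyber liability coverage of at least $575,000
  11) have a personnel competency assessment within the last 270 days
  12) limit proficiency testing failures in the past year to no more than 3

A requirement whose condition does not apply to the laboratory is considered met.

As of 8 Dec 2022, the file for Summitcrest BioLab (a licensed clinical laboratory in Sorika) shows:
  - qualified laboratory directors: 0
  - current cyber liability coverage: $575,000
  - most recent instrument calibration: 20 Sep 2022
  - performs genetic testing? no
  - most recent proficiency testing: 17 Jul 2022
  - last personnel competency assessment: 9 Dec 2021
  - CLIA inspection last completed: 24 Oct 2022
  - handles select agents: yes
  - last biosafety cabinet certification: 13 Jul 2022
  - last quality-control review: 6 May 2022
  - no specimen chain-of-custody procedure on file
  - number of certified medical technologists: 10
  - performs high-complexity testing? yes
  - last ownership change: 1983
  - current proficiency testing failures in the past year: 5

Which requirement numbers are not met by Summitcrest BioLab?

1. certified medical technologists 10 ≥ 5 → met
2. qualified laboratory directors 0 < 2 → not met
3. specimen chain-of-custody procedure absent → not met
4. CLIA inspection 45 days ago vs limit 30 → not met
5. condition 'handles select agents' holds; quality-control review 216 days ago vs limit 180 → not met
6. instrument calibration 79 days ago vs limit 60 → not met
7. biosafety cabinet certification 148 days ago vs limit 270 → met
8. condition 'performs genetic testing' does not hold → requirement n/a → met
9. proficiency testing 144 days ago vs limit 180 → met
10. condition 'performs high-complexity testing' holds; cyber liability coverage $575,000 ≥ $575,000 → met
11. personnel competency assessment 364 days ago vs limit 270 → not met
12. proficiency testing failures in the past year 5 > 3 → not met
Not met: 2, 3, 4, 5, 6, 11, 12

2, 3, 4, 5, 6, 11, 12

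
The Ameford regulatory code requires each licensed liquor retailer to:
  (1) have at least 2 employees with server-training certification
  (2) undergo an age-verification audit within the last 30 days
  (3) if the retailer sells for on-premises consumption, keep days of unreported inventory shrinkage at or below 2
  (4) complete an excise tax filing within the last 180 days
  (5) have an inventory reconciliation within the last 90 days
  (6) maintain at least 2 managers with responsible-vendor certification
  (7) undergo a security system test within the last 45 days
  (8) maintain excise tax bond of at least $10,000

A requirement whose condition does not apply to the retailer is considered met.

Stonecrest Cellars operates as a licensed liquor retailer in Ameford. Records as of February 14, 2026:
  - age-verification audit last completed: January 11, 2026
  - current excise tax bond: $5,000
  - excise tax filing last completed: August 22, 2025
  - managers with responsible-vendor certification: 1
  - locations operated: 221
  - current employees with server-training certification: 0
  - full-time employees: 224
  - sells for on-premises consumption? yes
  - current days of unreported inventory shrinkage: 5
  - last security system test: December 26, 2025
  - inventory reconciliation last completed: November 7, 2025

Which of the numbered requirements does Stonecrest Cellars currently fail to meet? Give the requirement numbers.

1, 2, 3, 5, 6, 7, 8

1. employees with server-training certification 0 < 2 → not met
2. age-verification audit 34 days ago vs limit 30 → not met
3. condition 'sells for on-premises consumption' holds; days of unreported inventory shrinkage 5 > 2 → not met
4. excise tax filing 176 days ago vs limit 180 → met
5. inventory reconciliation 99 days ago vs limit 90 → not met
6. managers with responsible-vendor certification 1 < 2 → not met
7. security system test 50 days ago vs limit 45 → not met
8. excise tax bond $5,000 < $10,000 → not met
Not met: 1, 2, 3, 5, 6, 7, 8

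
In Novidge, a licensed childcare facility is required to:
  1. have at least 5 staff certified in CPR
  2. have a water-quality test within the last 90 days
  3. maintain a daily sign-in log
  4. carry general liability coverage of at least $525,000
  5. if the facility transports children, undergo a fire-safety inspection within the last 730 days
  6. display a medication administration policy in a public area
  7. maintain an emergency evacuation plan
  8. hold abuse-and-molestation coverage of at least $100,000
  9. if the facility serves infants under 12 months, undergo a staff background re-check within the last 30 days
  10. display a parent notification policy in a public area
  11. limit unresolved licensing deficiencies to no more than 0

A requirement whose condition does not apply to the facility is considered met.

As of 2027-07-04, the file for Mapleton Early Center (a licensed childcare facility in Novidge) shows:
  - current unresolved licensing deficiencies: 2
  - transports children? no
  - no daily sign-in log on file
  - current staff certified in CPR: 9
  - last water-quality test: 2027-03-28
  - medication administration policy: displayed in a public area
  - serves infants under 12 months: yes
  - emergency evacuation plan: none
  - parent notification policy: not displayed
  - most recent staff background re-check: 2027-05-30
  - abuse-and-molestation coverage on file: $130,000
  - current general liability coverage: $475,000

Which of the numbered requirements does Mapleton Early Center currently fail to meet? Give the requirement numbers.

2, 3, 4, 7, 9, 10, 11

1. staff certified in CPR 9 ≥ 5 → met
2. water-quality test 98 days ago vs limit 90 → not met
3. daily sign-in log absent → not met
4. general liability coverage $475,000 < $525,000 → not met
5. condition 'transports children' does not hold → requirement n/a → met
6. medication administration policy present → met
7. emergency evacuation plan absent → not met
8. abuse-and-molestation coverage $130,000 ≥ $100,000 → met
9. condition 'serves infants under 12 months' holds; staff background re-check 35 days ago vs limit 30 → not met
10. parent notification policy absent → not met
11. unresolved licensing deficiencies 2 > 0 → not met
Not met: 2, 3, 4, 7, 9, 10, 11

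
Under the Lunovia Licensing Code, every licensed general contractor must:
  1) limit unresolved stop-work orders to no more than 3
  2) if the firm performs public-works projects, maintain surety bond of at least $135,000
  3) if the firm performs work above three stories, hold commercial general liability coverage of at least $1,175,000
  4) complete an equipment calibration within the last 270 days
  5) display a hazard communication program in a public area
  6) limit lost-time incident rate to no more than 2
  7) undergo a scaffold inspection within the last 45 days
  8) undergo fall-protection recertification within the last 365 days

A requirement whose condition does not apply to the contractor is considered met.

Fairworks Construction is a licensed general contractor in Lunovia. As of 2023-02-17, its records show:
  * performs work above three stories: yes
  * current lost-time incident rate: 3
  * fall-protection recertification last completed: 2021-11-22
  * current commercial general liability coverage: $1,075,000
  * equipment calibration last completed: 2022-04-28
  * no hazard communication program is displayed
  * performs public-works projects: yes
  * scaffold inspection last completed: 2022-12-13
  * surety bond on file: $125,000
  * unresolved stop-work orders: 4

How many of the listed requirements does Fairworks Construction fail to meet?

8

1. unresolved stop-work orders 4 > 3 → not met
2. condition 'performs public-works projects' holds; surety bond $125,000 < $135,000 → not met
3. condition 'performs work above three stories' holds; commercial general liability coverage $1,075,000 < $1,175,000 → not met
4. equipment calibration 295 days ago vs limit 270 → not met
5. hazard communication program absent → not met
6. lost-time incident rate 3 > 2 → not met
7. scaffold inspection 66 days ago vs limit 45 → not met
8. fall-protection recertification 452 days ago vs limit 365 → not met
Not met: 8 of 8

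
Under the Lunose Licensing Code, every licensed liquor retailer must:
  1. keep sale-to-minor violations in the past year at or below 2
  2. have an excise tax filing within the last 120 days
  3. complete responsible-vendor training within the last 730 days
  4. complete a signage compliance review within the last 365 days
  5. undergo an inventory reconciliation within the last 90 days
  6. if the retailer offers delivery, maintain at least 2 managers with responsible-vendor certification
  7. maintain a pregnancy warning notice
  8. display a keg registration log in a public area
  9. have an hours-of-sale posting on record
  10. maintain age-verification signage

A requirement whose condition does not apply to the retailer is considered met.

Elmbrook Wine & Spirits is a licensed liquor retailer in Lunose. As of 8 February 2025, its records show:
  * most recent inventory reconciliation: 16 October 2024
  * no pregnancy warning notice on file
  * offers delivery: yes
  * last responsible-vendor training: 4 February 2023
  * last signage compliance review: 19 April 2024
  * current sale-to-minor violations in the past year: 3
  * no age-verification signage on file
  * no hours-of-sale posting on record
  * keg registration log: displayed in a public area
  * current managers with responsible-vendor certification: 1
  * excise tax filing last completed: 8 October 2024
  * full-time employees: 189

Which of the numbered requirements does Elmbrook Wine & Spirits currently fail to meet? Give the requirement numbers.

1, 2, 3, 5, 6, 7, 9, 10

1. sale-to-minor violations in the past year 3 > 2 → not met
2. excise tax filing 123 days ago vs limit 120 → not met
3. responsible-vendor training 735 days ago vs limit 730 → not met
4. signage compliance review 295 days ago vs limit 365 → met
5. inventory reconciliation 115 days ago vs limit 90 → not met
6. condition 'offers delivery' holds; managers with responsible-vendor certification 1 < 2 → not met
7. pregnancy warning notice absent → not met
8. keg registration log present → met
9. hours-of-sale posting absent → not met
10. age-verification signage absent → not met
Not met: 1, 2, 3, 5, 6, 7, 9, 10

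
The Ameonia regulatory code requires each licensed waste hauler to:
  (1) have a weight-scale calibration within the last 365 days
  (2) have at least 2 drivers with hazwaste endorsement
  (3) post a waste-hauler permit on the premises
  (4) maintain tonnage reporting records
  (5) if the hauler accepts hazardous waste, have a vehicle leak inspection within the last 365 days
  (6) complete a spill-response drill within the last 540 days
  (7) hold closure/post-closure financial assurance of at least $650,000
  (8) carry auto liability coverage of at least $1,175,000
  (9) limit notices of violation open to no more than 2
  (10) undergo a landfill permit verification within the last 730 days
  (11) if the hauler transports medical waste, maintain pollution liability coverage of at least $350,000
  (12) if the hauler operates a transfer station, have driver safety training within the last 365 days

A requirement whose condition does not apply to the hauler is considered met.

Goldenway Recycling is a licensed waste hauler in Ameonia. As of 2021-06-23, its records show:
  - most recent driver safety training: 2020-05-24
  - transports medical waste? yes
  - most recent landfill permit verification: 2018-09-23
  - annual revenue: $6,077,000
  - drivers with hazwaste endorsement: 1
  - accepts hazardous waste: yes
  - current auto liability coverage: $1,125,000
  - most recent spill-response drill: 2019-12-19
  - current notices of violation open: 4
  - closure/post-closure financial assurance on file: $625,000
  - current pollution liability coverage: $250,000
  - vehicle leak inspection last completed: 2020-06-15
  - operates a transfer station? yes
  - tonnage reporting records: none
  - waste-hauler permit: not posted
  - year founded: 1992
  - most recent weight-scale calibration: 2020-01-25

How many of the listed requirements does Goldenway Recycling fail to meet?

1. weight-scale calibration 515 days ago vs limit 365 → not met
2. drivers with hazwaste endorsement 1 < 2 → not met
3. waste-hauler permit absent → not met
4. tonnage reporting records absent → not met
5. condition 'accepts hazardous waste' holds; vehicle leak inspection 373 days ago vs limit 365 → not met
6. spill-response drill 552 days ago vs limit 540 → not met
7. closure/post-closure financial assurance $625,000 < $650,000 → not met
8. auto liability coverage $1,125,000 < $1,175,000 → not met
9. notices of violation open 4 > 2 → not met
10. landfill permit verification 1004 days ago vs limit 730 → not met
11. condition 'transports medical waste' holds; pollution liability coverage $250,000 < $350,000 → not met
12. condition 'operates a transfer station' holds; driver safety training 395 days ago vs limit 365 → not met
Not met: 12 of 12

12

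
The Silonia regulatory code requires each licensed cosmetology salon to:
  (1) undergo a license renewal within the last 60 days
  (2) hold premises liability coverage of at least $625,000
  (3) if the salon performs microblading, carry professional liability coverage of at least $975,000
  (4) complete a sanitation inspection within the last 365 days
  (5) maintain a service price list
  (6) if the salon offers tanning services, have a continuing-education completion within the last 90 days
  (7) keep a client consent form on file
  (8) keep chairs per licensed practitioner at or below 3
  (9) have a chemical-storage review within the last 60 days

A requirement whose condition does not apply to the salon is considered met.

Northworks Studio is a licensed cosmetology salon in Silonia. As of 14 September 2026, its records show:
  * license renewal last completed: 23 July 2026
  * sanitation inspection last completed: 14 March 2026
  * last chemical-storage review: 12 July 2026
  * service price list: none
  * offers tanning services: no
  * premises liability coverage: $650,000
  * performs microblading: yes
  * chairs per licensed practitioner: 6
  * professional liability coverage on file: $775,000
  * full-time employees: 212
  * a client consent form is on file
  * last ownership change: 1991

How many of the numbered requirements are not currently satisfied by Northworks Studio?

4

1. license renewal 53 days ago vs limit 60 → met
2. premises liability coverage $650,000 ≥ $625,000 → met
3. condition 'performs microblading' holds; professional liability coverage $775,000 < $975,000 → not met
4. sanitation inspection 184 days ago vs limit 365 → met
5. service price list absent → not met
6. condition 'offers tanning services' does not hold → requirement n/a → met
7. client consent form present → met
8. chairs per licensed practitioner 6 > 3 → not met
9. chemical-storage review 64 days ago vs limit 60 → not met
Not met: 4 of 9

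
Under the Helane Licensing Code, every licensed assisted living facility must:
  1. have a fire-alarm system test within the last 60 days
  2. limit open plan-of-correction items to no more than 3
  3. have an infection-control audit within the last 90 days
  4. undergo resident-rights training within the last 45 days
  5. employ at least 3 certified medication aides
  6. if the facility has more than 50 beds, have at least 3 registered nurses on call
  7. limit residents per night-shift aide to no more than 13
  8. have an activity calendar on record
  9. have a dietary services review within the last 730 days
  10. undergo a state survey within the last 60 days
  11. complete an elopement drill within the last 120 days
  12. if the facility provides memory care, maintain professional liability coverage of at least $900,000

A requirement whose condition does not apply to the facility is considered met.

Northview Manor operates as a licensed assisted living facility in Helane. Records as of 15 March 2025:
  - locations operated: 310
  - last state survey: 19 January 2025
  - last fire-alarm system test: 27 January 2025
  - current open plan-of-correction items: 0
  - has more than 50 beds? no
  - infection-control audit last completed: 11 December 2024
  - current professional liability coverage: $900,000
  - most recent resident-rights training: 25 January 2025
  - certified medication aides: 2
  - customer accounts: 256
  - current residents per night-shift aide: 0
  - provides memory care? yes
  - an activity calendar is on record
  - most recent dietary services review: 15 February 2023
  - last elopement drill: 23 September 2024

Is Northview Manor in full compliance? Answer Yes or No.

No

1. fire-alarm system test 47 days ago vs limit 60 → met
2. open plan-of-correction items 0 ≤ 3 → met
3. infection-control audit 94 days ago vs limit 90 → not met
4. resident-rights training 49 days ago vs limit 45 → not met
5. certified medication aides 2 < 3 → not met
6. condition 'has more than 50 beds' does not hold → requirement n/a → met
7. residents per night-shift aide 0 ≤ 13 → met
8. activity calendar present → met
9. dietary services review 759 days ago vs limit 730 → not met
10. state survey 55 days ago vs limit 60 → met
11. elopement drill 173 days ago vs limit 120 → not met
12. condition 'provides memory care' holds; professional liability coverage $900,000 ≥ $900,000 → met
Not met: 3, 4, 5, 9, 11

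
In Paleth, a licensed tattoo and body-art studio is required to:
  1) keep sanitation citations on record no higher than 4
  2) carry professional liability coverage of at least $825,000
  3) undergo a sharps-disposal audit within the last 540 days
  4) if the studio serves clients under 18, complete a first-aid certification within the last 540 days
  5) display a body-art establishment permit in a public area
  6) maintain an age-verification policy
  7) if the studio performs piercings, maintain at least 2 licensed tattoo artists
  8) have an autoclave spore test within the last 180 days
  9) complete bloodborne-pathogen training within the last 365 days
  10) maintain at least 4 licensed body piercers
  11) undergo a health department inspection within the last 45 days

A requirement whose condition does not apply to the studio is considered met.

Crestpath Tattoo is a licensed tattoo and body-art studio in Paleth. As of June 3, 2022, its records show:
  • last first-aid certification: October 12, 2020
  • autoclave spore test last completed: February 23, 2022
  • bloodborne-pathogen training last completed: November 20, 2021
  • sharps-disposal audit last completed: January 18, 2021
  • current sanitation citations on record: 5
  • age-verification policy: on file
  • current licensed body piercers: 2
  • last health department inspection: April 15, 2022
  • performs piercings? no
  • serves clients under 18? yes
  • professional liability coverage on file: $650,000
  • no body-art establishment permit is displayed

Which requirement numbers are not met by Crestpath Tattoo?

1, 2, 4, 5, 10, 11

1. sanitation citations on record 5 > 4 → not met
2. professional liability coverage $650,000 < $825,000 → not met
3. sharps-disposal audit 501 days ago vs limit 540 → met
4. condition 'serves clients under 18' holds; first-aid certification 599 days ago vs limit 540 → not met
5. body-art establishment permit absent → not met
6. age-verification policy present → met
7. condition 'performs piercings' does not hold → requirement n/a → met
8. autoclave spore test 100 days ago vs limit 180 → met
9. bloodborne-pathogen training 195 days ago vs limit 365 → met
10. licensed body piercers 2 < 4 → not met
11. health department inspection 49 days ago vs limit 45 → not met
Not met: 1, 2, 4, 5, 10, 11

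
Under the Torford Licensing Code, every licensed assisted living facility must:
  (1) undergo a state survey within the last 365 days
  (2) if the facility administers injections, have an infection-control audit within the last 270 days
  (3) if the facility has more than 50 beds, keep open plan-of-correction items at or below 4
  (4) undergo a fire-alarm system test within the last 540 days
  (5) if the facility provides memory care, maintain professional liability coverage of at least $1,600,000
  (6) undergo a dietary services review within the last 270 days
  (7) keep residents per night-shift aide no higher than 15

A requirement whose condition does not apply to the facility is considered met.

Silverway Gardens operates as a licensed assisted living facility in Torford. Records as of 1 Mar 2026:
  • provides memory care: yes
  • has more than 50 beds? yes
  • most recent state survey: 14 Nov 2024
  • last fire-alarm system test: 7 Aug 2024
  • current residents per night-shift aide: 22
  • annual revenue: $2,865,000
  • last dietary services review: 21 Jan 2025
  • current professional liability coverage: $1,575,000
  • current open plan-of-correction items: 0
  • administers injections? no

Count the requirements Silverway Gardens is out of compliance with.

5

1. state survey 472 days ago vs limit 365 → not met
2. condition 'administers injections' does not hold → requirement n/a → met
3. condition 'has more than 50 beds' holds; open plan-of-correction items 0 ≤ 4 → met
4. fire-alarm system test 571 days ago vs limit 540 → not met
5. condition 'provides memory care' holds; professional liability coverage $1,575,000 < $1,600,000 → not met
6. dietary services review 404 days ago vs limit 270 → not met
7. residents per night-shift aide 22 > 15 → not met
Not met: 5 of 7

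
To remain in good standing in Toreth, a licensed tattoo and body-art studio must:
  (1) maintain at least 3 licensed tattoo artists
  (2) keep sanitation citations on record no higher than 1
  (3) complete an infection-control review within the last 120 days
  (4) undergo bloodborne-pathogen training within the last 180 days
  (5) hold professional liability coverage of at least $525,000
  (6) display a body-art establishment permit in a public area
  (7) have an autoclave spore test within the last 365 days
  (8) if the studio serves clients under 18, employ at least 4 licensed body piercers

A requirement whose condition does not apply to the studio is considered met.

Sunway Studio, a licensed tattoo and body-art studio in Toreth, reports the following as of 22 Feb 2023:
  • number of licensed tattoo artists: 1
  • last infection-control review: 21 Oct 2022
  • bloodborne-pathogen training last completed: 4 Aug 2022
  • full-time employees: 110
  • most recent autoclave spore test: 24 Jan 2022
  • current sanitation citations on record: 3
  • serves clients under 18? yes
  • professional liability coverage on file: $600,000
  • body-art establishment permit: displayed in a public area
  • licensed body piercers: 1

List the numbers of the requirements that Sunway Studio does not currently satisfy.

1. licensed tattoo artists 1 < 3 → not met
2. sanitation citations on record 3 > 1 → not met
3. infection-control review 124 days ago vs limit 120 → not met
4. bloodborne-pathogen training 202 days ago vs limit 180 → not met
5. professional liability coverage $600,000 ≥ $525,000 → met
6. body-art establishment permit present → met
7. autoclave spore test 394 days ago vs limit 365 → not met
8. condition 'serves clients under 18' holds; licensed body piercers 1 < 4 → not met
Not met: 1, 2, 3, 4, 7, 8

1, 2, 3, 4, 7, 8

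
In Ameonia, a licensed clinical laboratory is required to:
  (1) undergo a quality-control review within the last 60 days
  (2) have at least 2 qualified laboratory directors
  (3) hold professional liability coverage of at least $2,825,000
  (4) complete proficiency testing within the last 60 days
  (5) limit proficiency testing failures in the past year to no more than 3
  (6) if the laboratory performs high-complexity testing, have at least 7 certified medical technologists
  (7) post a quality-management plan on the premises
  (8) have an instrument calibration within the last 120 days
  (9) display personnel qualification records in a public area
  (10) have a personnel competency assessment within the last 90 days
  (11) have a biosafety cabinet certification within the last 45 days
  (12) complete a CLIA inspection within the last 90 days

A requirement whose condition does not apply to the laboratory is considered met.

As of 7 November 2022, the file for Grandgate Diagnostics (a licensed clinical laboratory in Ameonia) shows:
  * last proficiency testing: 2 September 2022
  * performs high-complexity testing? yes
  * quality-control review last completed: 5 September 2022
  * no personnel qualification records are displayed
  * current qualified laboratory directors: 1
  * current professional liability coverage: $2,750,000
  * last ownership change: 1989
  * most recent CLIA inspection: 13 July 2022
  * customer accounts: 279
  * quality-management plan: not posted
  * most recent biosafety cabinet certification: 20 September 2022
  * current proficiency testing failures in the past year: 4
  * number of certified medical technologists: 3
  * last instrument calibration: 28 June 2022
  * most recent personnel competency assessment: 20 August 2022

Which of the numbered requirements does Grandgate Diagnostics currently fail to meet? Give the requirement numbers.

1, 2, 3, 4, 5, 6, 7, 8, 9, 11, 12

1. quality-control review 63 days ago vs limit 60 → not met
2. qualified laboratory directors 1 < 2 → not met
3. professional liability coverage $2,750,000 < $2,825,000 → not met
4. proficiency testing 66 days ago vs limit 60 → not met
5. proficiency testing failures in the past year 4 > 3 → not met
6. condition 'performs high-complexity testing' holds; certified medical technologists 3 < 7 → not met
7. quality-management plan absent → not met
8. instrument calibration 132 days ago vs limit 120 → not met
9. personnel qualification records absent → not met
10. personnel competency assessment 79 days ago vs limit 90 → met
11. biosafety cabinet certification 48 days ago vs limit 45 → not met
12. CLIA inspection 117 days ago vs limit 90 → not met
Not met: 1, 2, 3, 4, 5, 6, 7, 8, 9, 11, 12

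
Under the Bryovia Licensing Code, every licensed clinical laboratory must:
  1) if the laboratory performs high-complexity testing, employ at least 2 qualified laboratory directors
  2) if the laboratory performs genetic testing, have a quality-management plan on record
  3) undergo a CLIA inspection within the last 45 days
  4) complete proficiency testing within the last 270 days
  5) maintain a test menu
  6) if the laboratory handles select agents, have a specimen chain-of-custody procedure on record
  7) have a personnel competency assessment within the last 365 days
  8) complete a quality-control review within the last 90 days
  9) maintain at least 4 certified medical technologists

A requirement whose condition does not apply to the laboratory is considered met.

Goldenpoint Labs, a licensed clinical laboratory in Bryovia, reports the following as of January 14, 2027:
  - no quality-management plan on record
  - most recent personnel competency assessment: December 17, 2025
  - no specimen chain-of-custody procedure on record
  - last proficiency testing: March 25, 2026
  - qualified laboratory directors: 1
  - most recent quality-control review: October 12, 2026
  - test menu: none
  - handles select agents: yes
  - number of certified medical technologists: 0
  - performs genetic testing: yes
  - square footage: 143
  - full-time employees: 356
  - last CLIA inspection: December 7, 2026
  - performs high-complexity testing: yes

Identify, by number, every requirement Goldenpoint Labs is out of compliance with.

1, 2, 4, 5, 6, 7, 8, 9

1. condition 'performs high-complexity testing' holds; qualified laboratory directors 1 < 2 → not met
2. condition 'performs genetic testing' holds; quality-management plan absent → not met
3. CLIA inspection 38 days ago vs limit 45 → met
4. proficiency testing 295 days ago vs limit 270 → not met
5. test menu absent → not met
6. condition 'handles select agents' holds; specimen chain-of-custody procedure absent → not met
7. personnel competency assessment 393 days ago vs limit 365 → not met
8. quality-control review 94 days ago vs limit 90 → not met
9. certified medical technologists 0 < 4 → not met
Not met: 1, 2, 4, 5, 6, 7, 8, 9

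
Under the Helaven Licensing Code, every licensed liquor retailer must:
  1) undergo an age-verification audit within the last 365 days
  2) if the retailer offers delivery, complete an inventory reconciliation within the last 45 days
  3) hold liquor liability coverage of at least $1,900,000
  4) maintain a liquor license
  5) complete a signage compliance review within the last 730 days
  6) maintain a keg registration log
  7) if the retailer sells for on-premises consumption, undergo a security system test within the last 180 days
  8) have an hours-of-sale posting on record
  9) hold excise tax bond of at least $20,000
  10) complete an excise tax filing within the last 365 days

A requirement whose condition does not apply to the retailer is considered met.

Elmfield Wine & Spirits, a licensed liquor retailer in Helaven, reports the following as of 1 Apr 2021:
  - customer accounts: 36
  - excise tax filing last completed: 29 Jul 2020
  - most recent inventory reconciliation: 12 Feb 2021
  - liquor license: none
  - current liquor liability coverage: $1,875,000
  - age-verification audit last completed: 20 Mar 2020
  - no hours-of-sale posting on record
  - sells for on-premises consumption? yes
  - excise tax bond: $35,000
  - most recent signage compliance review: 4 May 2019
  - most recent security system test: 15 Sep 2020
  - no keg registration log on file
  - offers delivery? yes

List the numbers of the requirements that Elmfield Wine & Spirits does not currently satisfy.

1, 2, 3, 4, 6, 7, 8

1. age-verification audit 377 days ago vs limit 365 → not met
2. condition 'offers delivery' holds; inventory reconciliation 48 days ago vs limit 45 → not met
3. liquor liability coverage $1,875,000 < $1,900,000 → not met
4. liquor license absent → not met
5. signage compliance review 698 days ago vs limit 730 → met
6. keg registration log absent → not met
7. condition 'sells for on-premises consumption' holds; security system test 198 days ago vs limit 180 → not met
8. hours-of-sale posting absent → not met
9. excise tax bond $35,000 ≥ $20,000 → met
10. excise tax filing 246 days ago vs limit 365 → met
Not met: 1, 2, 3, 4, 6, 7, 8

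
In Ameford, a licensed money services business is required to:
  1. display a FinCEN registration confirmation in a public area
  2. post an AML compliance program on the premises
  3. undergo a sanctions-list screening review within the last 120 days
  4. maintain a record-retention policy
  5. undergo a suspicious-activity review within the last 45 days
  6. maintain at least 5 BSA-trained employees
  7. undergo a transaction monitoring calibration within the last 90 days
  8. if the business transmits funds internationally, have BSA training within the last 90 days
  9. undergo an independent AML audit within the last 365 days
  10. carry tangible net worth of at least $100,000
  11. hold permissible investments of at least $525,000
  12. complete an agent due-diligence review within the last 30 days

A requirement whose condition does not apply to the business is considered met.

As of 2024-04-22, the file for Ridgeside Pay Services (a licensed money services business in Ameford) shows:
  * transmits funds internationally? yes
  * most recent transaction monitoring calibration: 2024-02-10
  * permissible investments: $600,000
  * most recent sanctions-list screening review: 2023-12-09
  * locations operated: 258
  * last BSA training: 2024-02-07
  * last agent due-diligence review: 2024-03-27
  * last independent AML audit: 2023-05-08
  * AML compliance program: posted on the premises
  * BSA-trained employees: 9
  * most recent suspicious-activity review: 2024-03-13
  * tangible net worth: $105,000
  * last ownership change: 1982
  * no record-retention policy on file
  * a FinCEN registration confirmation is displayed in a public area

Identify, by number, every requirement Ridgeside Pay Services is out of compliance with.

3, 4

1. FinCEN registration confirmation present → met
2. AML compliance program present → met
3. sanctions-list screening review 135 days ago vs limit 120 → not met
4. record-retention policy absent → not met
5. suspicious-activity review 40 days ago vs limit 45 → met
6. BSA-trained employees 9 ≥ 5 → met
7. transaction monitoring calibration 72 days ago vs limit 90 → met
8. condition 'transmits funds internationally' holds; BSA training 75 days ago vs limit 90 → met
9. independent AML audit 350 days ago vs limit 365 → met
10. tangible net worth $105,000 ≥ $100,000 → met
11. permissible investments $600,000 ≥ $525,000 → met
12. agent due-diligence review 26 days ago vs limit 30 → met
Not met: 3, 4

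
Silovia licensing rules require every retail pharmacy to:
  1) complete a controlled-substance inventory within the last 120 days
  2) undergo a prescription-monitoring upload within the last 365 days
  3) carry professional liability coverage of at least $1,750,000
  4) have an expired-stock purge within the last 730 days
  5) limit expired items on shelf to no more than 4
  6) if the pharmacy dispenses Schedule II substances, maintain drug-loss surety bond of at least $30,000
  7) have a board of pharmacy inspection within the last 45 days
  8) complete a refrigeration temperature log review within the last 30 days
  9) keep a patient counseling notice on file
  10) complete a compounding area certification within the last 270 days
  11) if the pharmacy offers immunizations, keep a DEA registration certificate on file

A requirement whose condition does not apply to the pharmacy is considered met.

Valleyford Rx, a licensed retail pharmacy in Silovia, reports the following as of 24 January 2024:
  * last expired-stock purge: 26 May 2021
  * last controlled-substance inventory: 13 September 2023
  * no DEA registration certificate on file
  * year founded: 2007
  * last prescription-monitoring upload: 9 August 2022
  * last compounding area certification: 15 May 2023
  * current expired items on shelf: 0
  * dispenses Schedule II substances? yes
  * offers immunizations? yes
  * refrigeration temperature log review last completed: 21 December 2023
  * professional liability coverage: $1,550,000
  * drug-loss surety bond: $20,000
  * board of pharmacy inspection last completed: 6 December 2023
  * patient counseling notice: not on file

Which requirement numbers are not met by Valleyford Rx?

1, 2, 3, 4, 6, 7, 8, 9, 11

1. controlled-substance inventory 133 days ago vs limit 120 → not met
2. prescription-monitoring upload 533 days ago vs limit 365 → not met
3. professional liability coverage $1,550,000 < $1,750,000 → not met
4. expired-stock purge 973 days ago vs limit 730 → not met
5. expired items on shelf 0 ≤ 4 → met
6. condition 'dispenses Schedule II substances' holds; drug-loss surety bond $20,000 < $30,000 → not met
7. board of pharmacy inspection 49 days ago vs limit 45 → not met
8. refrigeration temperature log review 34 days ago vs limit 30 → not met
9. patient counseling notice absent → not met
10. compounding area certification 254 days ago vs limit 270 → met
11. condition 'offers immunizations' holds; DEA registration certificate absent → not met
Not met: 1, 2, 3, 4, 6, 7, 8, 9, 11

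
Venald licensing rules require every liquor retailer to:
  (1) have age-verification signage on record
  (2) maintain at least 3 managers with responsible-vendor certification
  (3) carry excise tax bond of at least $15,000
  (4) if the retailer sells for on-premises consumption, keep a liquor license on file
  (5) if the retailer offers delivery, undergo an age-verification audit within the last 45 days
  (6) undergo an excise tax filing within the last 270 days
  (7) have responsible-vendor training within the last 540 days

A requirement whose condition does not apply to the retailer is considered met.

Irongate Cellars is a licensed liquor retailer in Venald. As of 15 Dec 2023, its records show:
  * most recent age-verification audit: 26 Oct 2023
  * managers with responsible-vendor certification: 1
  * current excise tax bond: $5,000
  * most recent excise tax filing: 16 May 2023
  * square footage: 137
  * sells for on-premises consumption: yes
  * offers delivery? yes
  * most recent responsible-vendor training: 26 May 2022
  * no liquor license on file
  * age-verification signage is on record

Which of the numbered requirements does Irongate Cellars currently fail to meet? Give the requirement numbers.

2, 3, 4, 5, 7

1. age-verification signage present → met
2. managers with responsible-vendor certification 1 < 3 → not met
3. excise tax bond $5,000 < $15,000 → not met
4. condition 'sells for on-premises consumption' holds; liquor license absent → not met
5. condition 'offers delivery' holds; age-verification audit 50 days ago vs limit 45 → not met
6. excise tax filing 213 days ago vs limit 270 → met
7. responsible-vendor training 568 days ago vs limit 540 → not met
Not met: 2, 3, 4, 5, 7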